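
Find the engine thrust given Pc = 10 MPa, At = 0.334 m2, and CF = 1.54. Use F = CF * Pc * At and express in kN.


F = 1.54 * 10e6 * 0.334 = 5.1436e+06 N = 5143.6 kN

5143.6 kN


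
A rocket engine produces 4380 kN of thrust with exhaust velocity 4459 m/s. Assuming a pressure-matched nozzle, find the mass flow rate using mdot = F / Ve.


mdot = F / Ve = 4380000 / 4459 = 982.3 kg/s

982.3 kg/s


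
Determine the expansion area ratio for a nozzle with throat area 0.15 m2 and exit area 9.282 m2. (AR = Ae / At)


AR = 9.282 / 0.15 = 61.9

61.9


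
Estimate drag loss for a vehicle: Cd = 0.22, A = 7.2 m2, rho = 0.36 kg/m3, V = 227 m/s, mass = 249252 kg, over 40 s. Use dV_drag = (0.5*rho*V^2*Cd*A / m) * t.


D = 0.5 * 0.36 * 227^2 * 0.22 * 7.2 = 14691.95 N
a = 14691.95 / 249252 = 0.0589 m/s2
dV = 0.0589 * 40 = 2.4 m/s

2.4 m/s


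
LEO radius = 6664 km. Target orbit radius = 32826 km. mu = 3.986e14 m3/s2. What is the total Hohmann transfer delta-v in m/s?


V1 = sqrt(mu/r1) = 7733.95 m/s
dV1 = V1*(sqrt(2*r2/(r1+r2)) - 1) = 2238.04 m/s
V2 = sqrt(mu/r2) = 3484.65 m/s
dV2 = V2*(1 - sqrt(2*r1/(r1+r2))) = 1460.24 m/s
Total dV = 3698 m/s

3698 m/s


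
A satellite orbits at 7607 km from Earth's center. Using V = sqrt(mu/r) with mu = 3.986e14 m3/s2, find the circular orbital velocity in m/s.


V = sqrt(3.986e14 / 7607000) = 7239 m/s

7239 m/s


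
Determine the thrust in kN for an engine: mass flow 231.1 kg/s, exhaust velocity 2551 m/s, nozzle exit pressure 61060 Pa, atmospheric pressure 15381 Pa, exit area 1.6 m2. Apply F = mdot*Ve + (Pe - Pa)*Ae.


F = 231.1 * 2551 + (61060 - 15381) * 1.6 = 662622.0 N = 662.6 kN

662.6 kN


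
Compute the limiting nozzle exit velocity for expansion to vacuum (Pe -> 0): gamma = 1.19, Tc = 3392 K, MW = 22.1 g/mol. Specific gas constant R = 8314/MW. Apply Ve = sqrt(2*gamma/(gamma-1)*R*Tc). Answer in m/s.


R = 8314 / 22.1 = 376.2 J/(kg.K)
Ve = sqrt(2 * 1.19 / (1.19 - 1) * 376.2 * 3392) = 3998 m/s

3998 m/s


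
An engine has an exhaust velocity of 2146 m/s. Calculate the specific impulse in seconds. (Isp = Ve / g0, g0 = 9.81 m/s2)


Isp = Ve / g0 = 2146 / 9.81 = 218.8 s

218.8 s


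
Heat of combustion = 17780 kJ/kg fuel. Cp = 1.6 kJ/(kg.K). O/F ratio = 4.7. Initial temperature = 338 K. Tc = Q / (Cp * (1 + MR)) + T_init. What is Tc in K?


Tc = 17780 / (1.6 * (1 + 4.7)) + 338 = 2288 K

2288 K


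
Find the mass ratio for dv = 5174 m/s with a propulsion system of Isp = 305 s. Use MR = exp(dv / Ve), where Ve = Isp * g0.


Ve = 305 * 9.81 = 2992.05 m/s
MR = exp(5174 / 2992.05) = 5.636

5.636


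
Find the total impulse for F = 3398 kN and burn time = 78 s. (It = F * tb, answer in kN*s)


It = 3398 * 78 = 265044 kN*s

265044 kN*s


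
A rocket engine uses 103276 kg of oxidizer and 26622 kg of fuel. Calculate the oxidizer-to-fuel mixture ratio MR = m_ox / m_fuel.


MR = 103276 / 26622 = 3.88

3.88


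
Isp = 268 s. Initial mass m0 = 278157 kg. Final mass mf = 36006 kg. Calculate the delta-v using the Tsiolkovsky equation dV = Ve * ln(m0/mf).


Ve = 268 * 9.81 = 2629.08 m/s
dV = 2629.08 * ln(278157/36006) = 5375 m/s

5375 m/s


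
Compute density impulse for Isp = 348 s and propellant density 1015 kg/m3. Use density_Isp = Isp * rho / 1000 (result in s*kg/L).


rho*Isp = 348 * 1015 / 1000 = 353 s*kg/L

353 s*kg/L


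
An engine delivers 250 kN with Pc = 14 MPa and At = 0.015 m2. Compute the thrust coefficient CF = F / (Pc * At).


CF = 250000 / (14e6 * 0.015) = 1.19

1.19


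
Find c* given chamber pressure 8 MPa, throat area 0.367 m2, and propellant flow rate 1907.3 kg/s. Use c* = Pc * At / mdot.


c* = 8e6 * 0.367 / 1907.3 = 1539 m/s

1539 m/s


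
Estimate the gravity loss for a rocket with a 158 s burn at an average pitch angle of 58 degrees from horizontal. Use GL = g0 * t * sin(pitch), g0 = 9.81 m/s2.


GL = 9.81 * 158 * sin(58 deg) = 1314 m/s

1314 m/s


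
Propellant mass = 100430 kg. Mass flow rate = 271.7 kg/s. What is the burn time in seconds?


tb = 100430 / 271.7 = 369.6 s

369.6 s


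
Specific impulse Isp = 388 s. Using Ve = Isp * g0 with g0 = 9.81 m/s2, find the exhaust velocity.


Ve = Isp * g0 = 388 * 9.81 = 3806.3 m/s

3806.3 m/s


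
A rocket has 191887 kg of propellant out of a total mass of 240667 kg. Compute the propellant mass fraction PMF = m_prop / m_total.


PMF = 191887 / 240667 = 0.797

0.797


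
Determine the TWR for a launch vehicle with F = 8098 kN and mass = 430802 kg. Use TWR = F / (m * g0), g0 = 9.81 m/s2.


TWR = 8098000 / (430802 * 9.81) = 1.92

1.92


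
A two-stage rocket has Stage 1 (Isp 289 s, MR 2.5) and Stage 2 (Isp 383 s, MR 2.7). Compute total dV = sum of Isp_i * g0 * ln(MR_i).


dV1 = 289 * 9.81 * ln(2.5) = 2597.8 m/s
dV2 = 383 * 9.81 * ln(2.7) = 3731.9 m/s
Total dV = 2597.8 + 3731.9 = 6329.7 m/s ~ 6330 m/s

6330 m/s


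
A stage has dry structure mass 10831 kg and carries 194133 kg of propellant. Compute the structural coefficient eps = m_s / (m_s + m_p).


eps = 10831 / (10831 + 194133) = 0.0528

0.0528


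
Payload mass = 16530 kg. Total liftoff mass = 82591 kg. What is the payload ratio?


PR = 16530 / 82591 = 0.2001

0.2001


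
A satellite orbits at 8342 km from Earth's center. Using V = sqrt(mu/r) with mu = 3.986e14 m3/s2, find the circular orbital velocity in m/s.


V = sqrt(3.986e14 / 8342000) = 6912 m/s

6912 m/s


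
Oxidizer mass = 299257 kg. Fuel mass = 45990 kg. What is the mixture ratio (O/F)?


MR = 299257 / 45990 = 6.51

6.51


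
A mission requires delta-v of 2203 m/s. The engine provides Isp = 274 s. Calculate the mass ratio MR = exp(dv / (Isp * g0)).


Ve = 274 * 9.81 = 2687.94 m/s
MR = exp(2203 / 2687.94) = 2.27

2.27


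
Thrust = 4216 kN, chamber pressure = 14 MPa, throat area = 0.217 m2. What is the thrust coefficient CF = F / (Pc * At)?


CF = 4216000 / (14e6 * 0.217) = 1.39

1.39


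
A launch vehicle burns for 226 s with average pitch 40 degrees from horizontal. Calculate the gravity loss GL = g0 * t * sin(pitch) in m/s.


GL = 9.81 * 226 * sin(40 deg) = 1425 m/s

1425 m/s


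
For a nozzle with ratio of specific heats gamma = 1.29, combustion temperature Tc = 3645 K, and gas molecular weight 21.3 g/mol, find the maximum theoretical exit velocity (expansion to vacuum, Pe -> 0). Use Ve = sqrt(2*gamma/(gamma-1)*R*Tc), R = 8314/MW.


R = 8314 / 21.3 = 390.33 J/(kg.K)
Ve = sqrt(2 * 1.29 / (1.29 - 1) * 390.33 * 3645) = 3558 m/s

3558 m/s


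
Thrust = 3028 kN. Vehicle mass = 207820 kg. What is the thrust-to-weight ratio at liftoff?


TWR = 3028000 / (207820 * 9.81) = 1.49

1.49


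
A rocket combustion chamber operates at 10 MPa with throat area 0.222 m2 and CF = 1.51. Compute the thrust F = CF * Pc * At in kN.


F = 1.51 * 10e6 * 0.222 = 3.3522e+06 N = 3352.2 kN

3352.2 kN


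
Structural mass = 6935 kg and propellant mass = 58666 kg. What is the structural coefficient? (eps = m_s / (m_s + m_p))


eps = 6935 / (6935 + 58666) = 0.1057

0.1057


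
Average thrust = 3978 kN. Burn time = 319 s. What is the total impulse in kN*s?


It = 3978 * 319 = 1268982 kN*s

1268982 kN*s


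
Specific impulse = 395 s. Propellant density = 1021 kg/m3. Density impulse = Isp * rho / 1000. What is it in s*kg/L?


rho*Isp = 395 * 1021 / 1000 = 403 s*kg/L

403 s*kg/L


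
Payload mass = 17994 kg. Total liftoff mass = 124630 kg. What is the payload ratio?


PR = 17994 / 124630 = 0.1444

0.1444


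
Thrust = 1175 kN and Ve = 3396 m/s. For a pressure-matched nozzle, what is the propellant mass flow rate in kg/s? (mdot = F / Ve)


mdot = F / Ve = 1175000 / 3396 = 346.0 kg/s

346.0 kg/s


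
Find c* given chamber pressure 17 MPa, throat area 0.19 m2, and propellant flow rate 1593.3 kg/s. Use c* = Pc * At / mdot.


c* = 17e6 * 0.19 / 1593.3 = 2027 m/s

2027 m/s


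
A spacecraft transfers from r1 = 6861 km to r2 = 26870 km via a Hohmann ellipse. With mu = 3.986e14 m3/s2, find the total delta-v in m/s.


V1 = sqrt(mu/r1) = 7622.11 m/s
dV1 = V1*(sqrt(2*r2/(r1+r2)) - 1) = 1998.65 m/s
V2 = sqrt(mu/r2) = 3851.54 m/s
dV2 = V2*(1 - sqrt(2*r1/(r1+r2))) = 1394.97 m/s
Total dV = 3394 m/s

3394 m/s


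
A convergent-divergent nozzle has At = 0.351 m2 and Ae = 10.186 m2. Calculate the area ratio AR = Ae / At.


AR = 10.186 / 0.351 = 29.0

29.0


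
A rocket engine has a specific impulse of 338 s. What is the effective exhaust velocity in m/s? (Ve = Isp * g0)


Ve = Isp * g0 = 338 * 9.81 = 3315.8 m/s

3315.8 m/s


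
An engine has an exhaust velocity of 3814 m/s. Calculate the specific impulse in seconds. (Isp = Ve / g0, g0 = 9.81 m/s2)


Isp = Ve / g0 = 3814 / 9.81 = 388.8 s

388.8 s


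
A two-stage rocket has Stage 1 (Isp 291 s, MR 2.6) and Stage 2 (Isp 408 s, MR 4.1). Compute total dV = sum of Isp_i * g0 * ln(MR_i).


dV1 = 291 * 9.81 * ln(2.6) = 2727.7 m/s
dV2 = 408 * 9.81 * ln(4.1) = 5647.4 m/s
Total dV = 2727.7 + 5647.4 = 8375.1 m/s ~ 8375 m/s

8375 m/s


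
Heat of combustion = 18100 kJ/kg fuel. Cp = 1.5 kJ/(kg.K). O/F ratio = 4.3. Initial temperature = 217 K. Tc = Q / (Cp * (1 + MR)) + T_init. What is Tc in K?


Tc = 18100 / (1.5 * (1 + 4.3)) + 217 = 2494 K

2494 K


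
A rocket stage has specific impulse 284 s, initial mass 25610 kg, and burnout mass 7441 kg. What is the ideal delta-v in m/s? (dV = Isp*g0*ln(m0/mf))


Ve = 284 * 9.81 = 2786.04 m/s
dV = 2786.04 * ln(25610/7441) = 3443 m/s

3443 m/s


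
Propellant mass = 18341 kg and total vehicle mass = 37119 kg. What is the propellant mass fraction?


PMF = 18341 / 37119 = 0.494

0.494


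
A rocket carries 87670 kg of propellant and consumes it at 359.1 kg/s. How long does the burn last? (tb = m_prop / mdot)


tb = 87670 / 359.1 = 244.1 s

244.1 s


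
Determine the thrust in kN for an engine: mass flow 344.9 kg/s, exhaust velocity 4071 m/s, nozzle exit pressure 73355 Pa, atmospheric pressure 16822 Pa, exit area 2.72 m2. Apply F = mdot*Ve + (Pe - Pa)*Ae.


F = 344.9 * 4071 + (73355 - 16822) * 2.72 = 1.5579e+06 N = 1557.9 kN

1557.9 kN


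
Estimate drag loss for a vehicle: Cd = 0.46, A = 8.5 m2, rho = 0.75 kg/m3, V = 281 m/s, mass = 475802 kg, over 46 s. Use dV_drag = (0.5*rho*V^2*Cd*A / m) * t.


D = 0.5 * 0.75 * 281^2 * 0.46 * 8.5 = 115776.57 N
a = 115776.57 / 475802 = 0.2433 m/s2
dV = 0.2433 * 46 = 11.2 m/s

11.2 m/s


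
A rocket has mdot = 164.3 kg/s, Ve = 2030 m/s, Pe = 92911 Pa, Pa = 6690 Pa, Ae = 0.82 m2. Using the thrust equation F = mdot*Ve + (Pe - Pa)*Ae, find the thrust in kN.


F = 164.3 * 2030 + (92911 - 6690) * 0.82 = 404230.0 N = 404.2 kN

404.2 kN


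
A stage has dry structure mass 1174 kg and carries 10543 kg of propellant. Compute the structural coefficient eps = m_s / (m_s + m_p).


eps = 1174 / (1174 + 10543) = 0.1002

0.1002


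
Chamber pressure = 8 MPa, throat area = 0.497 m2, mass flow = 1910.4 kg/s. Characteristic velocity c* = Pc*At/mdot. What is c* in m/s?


c* = 8e6 * 0.497 / 1910.4 = 2081 m/s

2081 m/s


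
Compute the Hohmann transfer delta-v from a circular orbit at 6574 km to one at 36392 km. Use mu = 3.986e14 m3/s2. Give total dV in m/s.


V1 = sqrt(mu/r1) = 7786.71 m/s
dV1 = V1*(sqrt(2*r2/(r1+r2)) - 1) = 2347.96 m/s
V2 = sqrt(mu/r2) = 3309.53 m/s
dV2 = V2*(1 - sqrt(2*r1/(r1+r2))) = 1478.76 m/s
Total dV = 3827 m/s

3827 m/s


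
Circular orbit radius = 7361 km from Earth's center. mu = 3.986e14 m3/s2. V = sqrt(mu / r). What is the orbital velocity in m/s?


V = sqrt(3.986e14 / 7361000) = 7359 m/s

7359 m/s


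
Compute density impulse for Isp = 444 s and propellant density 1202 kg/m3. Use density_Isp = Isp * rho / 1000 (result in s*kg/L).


rho*Isp = 444 * 1202 / 1000 = 534 s*kg/L

534 s*kg/L


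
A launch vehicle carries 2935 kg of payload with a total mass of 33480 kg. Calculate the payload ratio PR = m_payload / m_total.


PR = 2935 / 33480 = 0.0877

0.0877


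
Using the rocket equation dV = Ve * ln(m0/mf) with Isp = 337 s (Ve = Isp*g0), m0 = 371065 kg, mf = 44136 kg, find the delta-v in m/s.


Ve = 337 * 9.81 = 3305.97 m/s
dV = 3305.97 * ln(371065/44136) = 7039 m/s

7039 m/s


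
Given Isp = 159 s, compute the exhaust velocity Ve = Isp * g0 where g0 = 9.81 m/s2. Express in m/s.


Ve = Isp * g0 = 159 * 9.81 = 1559.8 m/s

1559.8 m/s


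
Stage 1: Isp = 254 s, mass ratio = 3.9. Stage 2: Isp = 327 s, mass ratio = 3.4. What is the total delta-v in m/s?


dV1 = 254 * 9.81 * ln(3.9) = 3391.2 m/s
dV2 = 327 * 9.81 * ln(3.4) = 3925.7 m/s
Total dV = 3391.2 + 3925.7 = 7316.9 m/s ~ 7317 m/s

7317 m/s


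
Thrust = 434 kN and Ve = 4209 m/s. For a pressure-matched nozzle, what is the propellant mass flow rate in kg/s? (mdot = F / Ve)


mdot = F / Ve = 434000 / 4209 = 103.1 kg/s

103.1 kg/s


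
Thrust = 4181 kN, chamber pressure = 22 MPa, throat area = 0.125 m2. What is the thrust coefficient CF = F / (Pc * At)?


CF = 4181000 / (22e6 * 0.125) = 1.52

1.52


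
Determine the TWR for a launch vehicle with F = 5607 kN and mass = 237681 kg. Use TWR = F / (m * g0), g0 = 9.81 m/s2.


TWR = 5607000 / (237681 * 9.81) = 2.4

2.4


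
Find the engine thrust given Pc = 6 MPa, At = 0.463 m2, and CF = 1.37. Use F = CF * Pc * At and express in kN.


F = 1.37 * 6e6 * 0.463 = 3.8059e+06 N = 3805.9 kN

3805.9 kN


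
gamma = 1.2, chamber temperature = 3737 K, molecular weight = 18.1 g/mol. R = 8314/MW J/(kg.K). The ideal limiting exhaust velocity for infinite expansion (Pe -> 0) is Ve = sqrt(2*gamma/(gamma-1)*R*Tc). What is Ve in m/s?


R = 8314 / 18.1 = 459.34 J/(kg.K)
Ve = sqrt(2 * 1.2 / (1.2 - 1) * 459.34 * 3737) = 4539 m/s

4539 m/s


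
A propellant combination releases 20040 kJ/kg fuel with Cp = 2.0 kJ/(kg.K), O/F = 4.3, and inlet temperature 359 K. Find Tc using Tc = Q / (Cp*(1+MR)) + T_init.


Tc = 20040 / (2.0 * (1 + 4.3)) + 359 = 2250 K

2250 K


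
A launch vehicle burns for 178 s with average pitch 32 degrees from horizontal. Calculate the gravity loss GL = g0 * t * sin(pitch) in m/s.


GL = 9.81 * 178 * sin(32 deg) = 925 m/s

925 m/s


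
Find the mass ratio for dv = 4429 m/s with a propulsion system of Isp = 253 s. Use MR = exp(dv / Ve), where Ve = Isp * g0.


Ve = 253 * 9.81 = 2481.93 m/s
MR = exp(4429 / 2481.93) = 5.957

5.957


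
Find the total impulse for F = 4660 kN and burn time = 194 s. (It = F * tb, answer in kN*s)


It = 4660 * 194 = 904040 kN*s

904040 kN*s


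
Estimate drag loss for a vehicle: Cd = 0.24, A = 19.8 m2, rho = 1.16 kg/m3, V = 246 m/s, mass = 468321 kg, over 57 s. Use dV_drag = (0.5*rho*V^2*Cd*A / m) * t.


D = 0.5 * 1.16 * 246^2 * 0.24 * 19.8 = 166791.78 N
a = 166791.78 / 468321 = 0.3561 m/s2
dV = 0.3561 * 57 = 20.3 m/s

20.3 m/s


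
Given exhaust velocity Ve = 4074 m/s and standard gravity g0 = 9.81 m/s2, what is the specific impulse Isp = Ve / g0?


Isp = Ve / g0 = 4074 / 9.81 = 415.3 s

415.3 s


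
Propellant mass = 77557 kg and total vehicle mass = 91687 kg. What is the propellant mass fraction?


PMF = 77557 / 91687 = 0.846

0.846


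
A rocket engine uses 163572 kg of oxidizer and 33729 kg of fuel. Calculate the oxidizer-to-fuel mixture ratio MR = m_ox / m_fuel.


MR = 163572 / 33729 = 4.85

4.85


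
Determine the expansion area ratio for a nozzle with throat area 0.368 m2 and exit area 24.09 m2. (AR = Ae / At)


AR = 24.09 / 0.368 = 65.5

65.5


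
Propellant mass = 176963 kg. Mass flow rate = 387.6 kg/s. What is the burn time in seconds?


tb = 176963 / 387.6 = 456.6 s

456.6 s


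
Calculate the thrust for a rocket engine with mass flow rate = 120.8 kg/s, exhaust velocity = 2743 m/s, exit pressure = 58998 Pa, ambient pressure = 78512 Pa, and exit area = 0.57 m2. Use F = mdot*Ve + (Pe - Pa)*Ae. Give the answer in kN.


F = 120.8 * 2743 + (58998 - 78512) * 0.57 = 320231.0 N = 320.2 kN

320.2 kN


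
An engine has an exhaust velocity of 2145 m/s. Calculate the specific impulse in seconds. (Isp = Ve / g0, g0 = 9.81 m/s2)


Isp = Ve / g0 = 2145 / 9.81 = 218.7 s

218.7 s


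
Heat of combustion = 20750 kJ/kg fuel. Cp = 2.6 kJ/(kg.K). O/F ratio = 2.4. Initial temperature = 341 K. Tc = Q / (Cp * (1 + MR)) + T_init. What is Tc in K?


Tc = 20750 / (2.6 * (1 + 2.4)) + 341 = 2688 K

2688 K


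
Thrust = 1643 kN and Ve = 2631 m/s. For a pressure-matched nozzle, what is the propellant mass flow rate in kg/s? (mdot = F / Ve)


mdot = F / Ve = 1643000 / 2631 = 624.5 kg/s

624.5 kg/s


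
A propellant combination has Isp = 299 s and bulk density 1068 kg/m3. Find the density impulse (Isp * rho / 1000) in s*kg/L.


rho*Isp = 299 * 1068 / 1000 = 319 s*kg/L

319 s*kg/L


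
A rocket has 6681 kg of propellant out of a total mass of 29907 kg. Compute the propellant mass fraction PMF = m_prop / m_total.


PMF = 6681 / 29907 = 0.223

0.223


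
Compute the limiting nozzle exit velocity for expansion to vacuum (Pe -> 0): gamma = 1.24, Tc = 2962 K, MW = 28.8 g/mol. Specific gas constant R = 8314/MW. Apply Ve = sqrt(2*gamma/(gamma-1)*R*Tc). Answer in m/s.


R = 8314 / 28.8 = 288.68 J/(kg.K)
Ve = sqrt(2 * 1.24 / (1.24 - 1) * 288.68 * 2962) = 2972 m/s

2972 m/s


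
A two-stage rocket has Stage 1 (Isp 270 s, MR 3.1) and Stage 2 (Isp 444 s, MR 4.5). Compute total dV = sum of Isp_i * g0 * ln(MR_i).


dV1 = 270 * 9.81 * ln(3.1) = 2996.7 m/s
dV2 = 444 * 9.81 * ln(4.5) = 6551.2 m/s
Total dV = 2996.7 + 6551.2 = 9547.9 m/s ~ 9548 m/s

9548 m/s


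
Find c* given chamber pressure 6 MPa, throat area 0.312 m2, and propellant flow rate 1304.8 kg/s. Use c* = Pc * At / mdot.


c* = 6e6 * 0.312 / 1304.8 = 1435 m/s

1435 m/s


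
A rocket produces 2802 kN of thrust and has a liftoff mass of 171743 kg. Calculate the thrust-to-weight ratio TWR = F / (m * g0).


TWR = 2802000 / (171743 * 9.81) = 1.66

1.66


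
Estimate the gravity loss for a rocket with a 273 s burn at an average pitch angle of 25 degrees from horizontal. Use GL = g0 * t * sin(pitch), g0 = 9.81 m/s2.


GL = 9.81 * 273 * sin(25 deg) = 1132 m/s

1132 m/s


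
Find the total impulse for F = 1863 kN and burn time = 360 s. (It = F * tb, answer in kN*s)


It = 1863 * 360 = 670680 kN*s

670680 kN*s


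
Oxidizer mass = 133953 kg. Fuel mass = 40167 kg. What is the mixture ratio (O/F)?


MR = 133953 / 40167 = 3.33

3.33


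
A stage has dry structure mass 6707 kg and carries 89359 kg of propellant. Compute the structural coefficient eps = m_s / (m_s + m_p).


eps = 6707 / (6707 + 89359) = 0.0698

0.0698


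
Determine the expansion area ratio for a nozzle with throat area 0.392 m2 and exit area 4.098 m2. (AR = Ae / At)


AR = 4.098 / 0.392 = 10.5

10.5


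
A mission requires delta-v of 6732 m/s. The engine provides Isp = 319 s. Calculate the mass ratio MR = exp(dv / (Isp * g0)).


Ve = 319 * 9.81 = 3129.39 m/s
MR = exp(6732 / 3129.39) = 8.595

8.595


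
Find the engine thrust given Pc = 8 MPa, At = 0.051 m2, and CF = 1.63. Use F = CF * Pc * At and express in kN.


F = 1.63 * 8e6 * 0.051 = 665040.0 N = 665.0 kN

665.0 kN


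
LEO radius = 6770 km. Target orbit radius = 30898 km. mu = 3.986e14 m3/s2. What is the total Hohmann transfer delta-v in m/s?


V1 = sqrt(mu/r1) = 7673.16 m/s
dV1 = V1*(sqrt(2*r2/(r1+r2)) - 1) = 2154.91 m/s
V2 = sqrt(mu/r2) = 3591.73 m/s
dV2 = V2*(1 - sqrt(2*r1/(r1+r2))) = 1438.32 m/s
Total dV = 3593 m/s

3593 m/s


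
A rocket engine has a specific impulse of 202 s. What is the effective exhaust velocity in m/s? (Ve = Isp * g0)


Ve = Isp * g0 = 202 * 9.81 = 1981.6 m/s

1981.6 m/s


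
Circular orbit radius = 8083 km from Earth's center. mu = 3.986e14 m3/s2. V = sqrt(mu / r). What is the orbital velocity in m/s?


V = sqrt(3.986e14 / 8083000) = 7022 m/s

7022 m/s


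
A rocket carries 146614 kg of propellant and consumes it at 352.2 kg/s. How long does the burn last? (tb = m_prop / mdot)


tb = 146614 / 352.2 = 416.3 s

416.3 s


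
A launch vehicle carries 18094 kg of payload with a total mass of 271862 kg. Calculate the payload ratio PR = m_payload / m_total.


PR = 18094 / 271862 = 0.0666

0.0666


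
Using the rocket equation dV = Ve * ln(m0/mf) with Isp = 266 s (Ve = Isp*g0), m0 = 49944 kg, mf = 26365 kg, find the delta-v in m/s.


Ve = 266 * 9.81 = 2609.46 m/s
dV = 2609.46 * ln(49944/26365) = 1667 m/s

1667 m/s


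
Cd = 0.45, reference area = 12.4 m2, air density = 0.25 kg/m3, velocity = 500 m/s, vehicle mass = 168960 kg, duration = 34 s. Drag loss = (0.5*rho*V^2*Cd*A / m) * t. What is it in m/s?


D = 0.5 * 0.25 * 500^2 * 0.45 * 12.4 = 174375.0 N
a = 174375.0 / 168960 = 1.032 m/s2
dV = 1.032 * 34 = 35.1 m/s

35.1 m/s


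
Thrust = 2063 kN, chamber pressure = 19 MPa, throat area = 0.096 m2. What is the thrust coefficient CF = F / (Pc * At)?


CF = 2063000 / (19e6 * 0.096) = 1.13

1.13


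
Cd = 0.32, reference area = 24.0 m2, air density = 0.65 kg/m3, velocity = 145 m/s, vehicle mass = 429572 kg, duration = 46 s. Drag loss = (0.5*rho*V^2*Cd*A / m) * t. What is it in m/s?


D = 0.5 * 0.65 * 145^2 * 0.32 * 24.0 = 52478.4 N
a = 52478.4 / 429572 = 0.1222 m/s2
dV = 0.1222 * 46 = 5.6 m/s

5.6 m/s


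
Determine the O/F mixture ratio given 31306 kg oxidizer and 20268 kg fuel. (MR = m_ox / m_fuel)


MR = 31306 / 20268 = 1.54

1.54


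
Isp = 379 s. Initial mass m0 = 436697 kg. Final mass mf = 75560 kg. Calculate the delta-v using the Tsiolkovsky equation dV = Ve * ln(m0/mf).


Ve = 379 * 9.81 = 3717.99 m/s
dV = 3717.99 * ln(436697/75560) = 6523 m/s

6523 m/s


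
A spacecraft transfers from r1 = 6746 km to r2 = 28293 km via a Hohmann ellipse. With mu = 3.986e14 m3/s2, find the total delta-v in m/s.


V1 = sqrt(mu/r1) = 7686.8 m/s
dV1 = V1*(sqrt(2*r2/(r1+r2)) - 1) = 2081.62 m/s
V2 = sqrt(mu/r2) = 3753.44 m/s
dV2 = V2*(1 - sqrt(2*r1/(r1+r2))) = 1424.32 m/s
Total dV = 3506 m/s

3506 m/s


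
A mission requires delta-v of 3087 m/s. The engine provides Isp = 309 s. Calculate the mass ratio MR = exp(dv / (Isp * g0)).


Ve = 309 * 9.81 = 3031.29 m/s
MR = exp(3087 / 3031.29) = 2.769

2.769


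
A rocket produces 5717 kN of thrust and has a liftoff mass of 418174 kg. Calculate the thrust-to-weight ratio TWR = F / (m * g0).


TWR = 5717000 / (418174 * 9.81) = 1.39

1.39


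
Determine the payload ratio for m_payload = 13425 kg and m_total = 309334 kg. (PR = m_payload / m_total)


PR = 13425 / 309334 = 0.0434

0.0434


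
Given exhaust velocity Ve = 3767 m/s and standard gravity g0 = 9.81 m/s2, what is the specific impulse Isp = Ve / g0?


Isp = Ve / g0 = 3767 / 9.81 = 384.0 s

384.0 s


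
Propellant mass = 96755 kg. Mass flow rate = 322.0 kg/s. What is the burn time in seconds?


tb = 96755 / 322.0 = 300.5 s

300.5 s


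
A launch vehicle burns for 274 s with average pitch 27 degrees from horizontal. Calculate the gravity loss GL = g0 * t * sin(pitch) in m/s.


GL = 9.81 * 274 * sin(27 deg) = 1220 m/s

1220 m/s


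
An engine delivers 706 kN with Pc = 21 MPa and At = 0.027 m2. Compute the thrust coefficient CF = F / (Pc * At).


CF = 706000 / (21e6 * 0.027) = 1.25

1.25


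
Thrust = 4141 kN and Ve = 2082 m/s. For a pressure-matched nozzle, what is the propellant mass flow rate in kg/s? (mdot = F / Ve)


mdot = F / Ve = 4141000 / 2082 = 1989.0 kg/s

1989.0 kg/s


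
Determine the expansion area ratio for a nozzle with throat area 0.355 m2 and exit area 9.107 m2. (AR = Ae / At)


AR = 9.107 / 0.355 = 25.7

25.7


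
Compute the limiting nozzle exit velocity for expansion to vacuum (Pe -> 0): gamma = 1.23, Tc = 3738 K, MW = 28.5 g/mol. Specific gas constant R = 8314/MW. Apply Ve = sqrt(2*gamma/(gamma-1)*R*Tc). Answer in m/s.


R = 8314 / 28.5 = 291.72 J/(kg.K)
Ve = sqrt(2 * 1.23 / (1.23 - 1) * 291.72 * 3738) = 3415 m/s

3415 m/s


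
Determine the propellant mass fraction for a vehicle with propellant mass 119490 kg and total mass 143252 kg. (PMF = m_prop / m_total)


PMF = 119490 / 143252 = 0.834

0.834


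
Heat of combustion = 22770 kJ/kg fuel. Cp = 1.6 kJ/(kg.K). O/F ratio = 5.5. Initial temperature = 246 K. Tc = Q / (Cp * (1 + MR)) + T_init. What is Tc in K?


Tc = 22770 / (1.6 * (1 + 5.5)) + 246 = 2435 K

2435 K


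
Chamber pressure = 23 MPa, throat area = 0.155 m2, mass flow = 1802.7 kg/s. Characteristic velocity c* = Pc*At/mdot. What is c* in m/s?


c* = 23e6 * 0.155 / 1802.7 = 1978 m/s

1978 m/s


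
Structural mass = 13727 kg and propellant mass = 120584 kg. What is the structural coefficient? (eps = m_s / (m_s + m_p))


eps = 13727 / (13727 + 120584) = 0.1022

0.1022


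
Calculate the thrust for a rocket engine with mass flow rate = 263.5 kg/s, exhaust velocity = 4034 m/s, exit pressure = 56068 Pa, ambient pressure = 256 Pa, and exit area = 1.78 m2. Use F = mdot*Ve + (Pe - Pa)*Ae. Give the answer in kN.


F = 263.5 * 4034 + (56068 - 256) * 1.78 = 1.1623e+06 N = 1162.3 kN

1162.3 kN


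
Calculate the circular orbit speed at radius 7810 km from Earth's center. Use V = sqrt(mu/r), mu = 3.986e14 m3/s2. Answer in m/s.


V = sqrt(3.986e14 / 7810000) = 7144 m/s

7144 m/s


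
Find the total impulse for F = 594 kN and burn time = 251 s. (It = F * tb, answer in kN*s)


It = 594 * 251 = 149094 kN*s

149094 kN*s


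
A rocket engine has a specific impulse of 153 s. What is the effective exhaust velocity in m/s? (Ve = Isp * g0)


Ve = Isp * g0 = 153 * 9.81 = 1500.9 m/s

1500.9 m/s


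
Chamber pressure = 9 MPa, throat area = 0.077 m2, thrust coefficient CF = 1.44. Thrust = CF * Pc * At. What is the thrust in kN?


F = 1.44 * 9e6 * 0.077 = 997920.0 N = 997.9 kN

997.9 kN


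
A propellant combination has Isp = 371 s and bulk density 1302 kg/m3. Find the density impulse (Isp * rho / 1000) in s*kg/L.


rho*Isp = 371 * 1302 / 1000 = 483 s*kg/L

483 s*kg/L


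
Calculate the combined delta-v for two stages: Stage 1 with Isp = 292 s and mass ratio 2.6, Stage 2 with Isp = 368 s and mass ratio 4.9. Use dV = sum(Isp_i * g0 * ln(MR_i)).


dV1 = 292 * 9.81 * ln(2.6) = 2737.1 m/s
dV2 = 368 * 9.81 * ln(4.9) = 5737.3 m/s
Total dV = 2737.1 + 5737.3 = 8474.4 m/s ~ 8474 m/s

8474 m/s


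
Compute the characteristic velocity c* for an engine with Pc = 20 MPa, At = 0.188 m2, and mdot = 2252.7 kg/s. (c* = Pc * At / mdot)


c* = 20e6 * 0.188 / 2252.7 = 1669 m/s

1669 m/s


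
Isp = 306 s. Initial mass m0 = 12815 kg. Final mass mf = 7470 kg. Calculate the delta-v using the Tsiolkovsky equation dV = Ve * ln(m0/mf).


Ve = 306 * 9.81 = 3001.86 m/s
dV = 3001.86 * ln(12815/7470) = 1620 m/s

1620 m/s


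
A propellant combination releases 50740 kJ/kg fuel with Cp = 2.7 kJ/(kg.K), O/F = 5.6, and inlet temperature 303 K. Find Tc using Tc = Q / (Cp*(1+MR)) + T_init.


Tc = 50740 / (2.7 * (1 + 5.6)) + 303 = 3150 K

3150 K


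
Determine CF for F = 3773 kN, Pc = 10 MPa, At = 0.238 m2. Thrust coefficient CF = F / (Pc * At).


CF = 3773000 / (10e6 * 0.238) = 1.59

1.59


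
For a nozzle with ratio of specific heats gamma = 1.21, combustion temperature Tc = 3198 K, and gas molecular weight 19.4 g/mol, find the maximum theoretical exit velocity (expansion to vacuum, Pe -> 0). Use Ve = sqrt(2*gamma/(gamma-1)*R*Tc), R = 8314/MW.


R = 8314 / 19.4 = 428.56 J/(kg.K)
Ve = sqrt(2 * 1.21 / (1.21 - 1) * 428.56 * 3198) = 3974 m/s

3974 m/s


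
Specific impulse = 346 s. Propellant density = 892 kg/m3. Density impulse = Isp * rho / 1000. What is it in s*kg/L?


rho*Isp = 346 * 892 / 1000 = 309 s*kg/L

309 s*kg/L


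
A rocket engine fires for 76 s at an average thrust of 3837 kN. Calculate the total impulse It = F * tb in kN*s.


It = 3837 * 76 = 291612 kN*s

291612 kN*s


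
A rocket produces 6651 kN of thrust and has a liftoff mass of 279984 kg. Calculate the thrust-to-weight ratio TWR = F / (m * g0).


TWR = 6651000 / (279984 * 9.81) = 2.42

2.42


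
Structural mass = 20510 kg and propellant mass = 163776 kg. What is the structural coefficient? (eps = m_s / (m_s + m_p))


eps = 20510 / (20510 + 163776) = 0.1113

0.1113


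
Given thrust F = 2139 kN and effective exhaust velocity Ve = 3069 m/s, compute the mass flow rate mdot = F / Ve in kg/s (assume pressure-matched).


mdot = F / Ve = 2139000 / 3069 = 697.0 kg/s

697.0 kg/s


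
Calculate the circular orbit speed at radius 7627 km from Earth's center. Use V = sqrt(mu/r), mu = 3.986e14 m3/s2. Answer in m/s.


V = sqrt(3.986e14 / 7627000) = 7229 m/s

7229 m/s


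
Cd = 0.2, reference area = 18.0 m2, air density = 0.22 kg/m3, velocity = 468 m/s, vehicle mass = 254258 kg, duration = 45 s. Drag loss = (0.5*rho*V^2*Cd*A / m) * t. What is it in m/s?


D = 0.5 * 0.22 * 468^2 * 0.2 * 18.0 = 86733.5 N
a = 86733.5 / 254258 = 0.3411 m/s2
dV = 0.3411 * 45 = 15.4 m/s

15.4 m/s


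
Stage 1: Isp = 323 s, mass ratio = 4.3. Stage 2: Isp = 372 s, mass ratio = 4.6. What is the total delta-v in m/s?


dV1 = 323 * 9.81 * ln(4.3) = 4621.8 m/s
dV2 = 372 * 9.81 * ln(4.6) = 5569.1 m/s
Total dV = 4621.8 + 5569.1 = 10190.9 m/s ~ 10191 m/s

10191 m/s


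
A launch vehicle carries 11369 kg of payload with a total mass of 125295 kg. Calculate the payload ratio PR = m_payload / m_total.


PR = 11369 / 125295 = 0.0907

0.0907


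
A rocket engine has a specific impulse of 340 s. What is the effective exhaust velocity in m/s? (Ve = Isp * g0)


Ve = Isp * g0 = 340 * 9.81 = 3335.4 m/s

3335.4 m/s


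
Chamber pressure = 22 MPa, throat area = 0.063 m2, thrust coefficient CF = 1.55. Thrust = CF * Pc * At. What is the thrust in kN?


F = 1.55 * 22e6 * 0.063 = 2.1483e+06 N = 2148.3 kN

2148.3 kN


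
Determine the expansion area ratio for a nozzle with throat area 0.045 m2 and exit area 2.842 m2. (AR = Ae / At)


AR = 2.842 / 0.045 = 63.2

63.2


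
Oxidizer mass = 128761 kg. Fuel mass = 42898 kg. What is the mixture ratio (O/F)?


MR = 128761 / 42898 = 3.0

3.0


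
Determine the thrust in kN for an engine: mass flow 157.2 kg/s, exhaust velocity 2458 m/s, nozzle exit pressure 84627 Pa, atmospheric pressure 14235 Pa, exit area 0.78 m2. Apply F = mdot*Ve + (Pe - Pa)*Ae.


F = 157.2 * 2458 + (84627 - 14235) * 0.78 = 441303.0 N = 441.3 kN

441.3 kN


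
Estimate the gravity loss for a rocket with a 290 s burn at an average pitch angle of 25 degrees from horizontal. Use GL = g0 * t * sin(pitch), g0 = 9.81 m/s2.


GL = 9.81 * 290 * sin(25 deg) = 1202 m/s

1202 m/s


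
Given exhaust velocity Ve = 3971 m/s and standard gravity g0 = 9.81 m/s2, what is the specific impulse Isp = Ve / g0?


Isp = Ve / g0 = 3971 / 9.81 = 404.8 s

404.8 s


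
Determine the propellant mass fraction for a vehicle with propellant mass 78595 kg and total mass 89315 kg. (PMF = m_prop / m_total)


PMF = 78595 / 89315 = 0.88

0.88


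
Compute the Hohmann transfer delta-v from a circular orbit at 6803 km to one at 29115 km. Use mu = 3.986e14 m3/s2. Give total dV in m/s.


V1 = sqrt(mu/r1) = 7654.53 m/s
dV1 = V1*(sqrt(2*r2/(r1+r2)) - 1) = 2091.68 m/s
V2 = sqrt(mu/r2) = 3700.07 m/s
dV2 = V2*(1 - sqrt(2*r1/(r1+r2))) = 1422.78 m/s
Total dV = 3514 m/s

3514 m/s


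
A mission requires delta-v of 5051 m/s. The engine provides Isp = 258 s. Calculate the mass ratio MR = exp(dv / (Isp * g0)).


Ve = 258 * 9.81 = 2530.98 m/s
MR = exp(5051 / 2530.98) = 7.357

7.357


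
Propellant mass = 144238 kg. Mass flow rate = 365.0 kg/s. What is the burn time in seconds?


tb = 144238 / 365.0 = 395.2 s

395.2 s


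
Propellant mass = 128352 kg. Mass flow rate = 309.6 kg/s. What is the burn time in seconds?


tb = 128352 / 309.6 = 414.6 s

414.6 s


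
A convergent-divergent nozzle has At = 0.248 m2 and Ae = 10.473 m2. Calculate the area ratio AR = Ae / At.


AR = 10.473 / 0.248 = 42.2

42.2


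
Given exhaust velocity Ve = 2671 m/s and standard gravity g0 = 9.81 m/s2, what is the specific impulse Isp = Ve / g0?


Isp = Ve / g0 = 2671 / 9.81 = 272.3 s

272.3 s


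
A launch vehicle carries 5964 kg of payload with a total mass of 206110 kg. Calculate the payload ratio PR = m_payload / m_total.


PR = 5964 / 206110 = 0.0289

0.0289


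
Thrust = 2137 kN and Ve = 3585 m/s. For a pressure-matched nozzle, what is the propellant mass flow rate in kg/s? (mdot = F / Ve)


mdot = F / Ve = 2137000 / 3585 = 596.1 kg/s

596.1 kg/s


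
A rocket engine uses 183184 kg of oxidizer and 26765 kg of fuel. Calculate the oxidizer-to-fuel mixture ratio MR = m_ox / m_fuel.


MR = 183184 / 26765 = 6.84

6.84


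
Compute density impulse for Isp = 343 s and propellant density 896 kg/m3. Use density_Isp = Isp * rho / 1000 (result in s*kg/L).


rho*Isp = 343 * 896 / 1000 = 307 s*kg/L

307 s*kg/L


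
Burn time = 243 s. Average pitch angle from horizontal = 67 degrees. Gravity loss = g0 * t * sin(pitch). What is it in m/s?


GL = 9.81 * 243 * sin(67 deg) = 2194 m/s

2194 m/s


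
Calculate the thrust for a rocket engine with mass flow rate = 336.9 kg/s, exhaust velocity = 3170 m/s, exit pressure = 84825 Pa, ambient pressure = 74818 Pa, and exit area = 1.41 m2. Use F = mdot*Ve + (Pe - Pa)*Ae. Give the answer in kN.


F = 336.9 * 3170 + (84825 - 74818) * 1.41 = 1.0821e+06 N = 1082.1 kN

1082.1 kN


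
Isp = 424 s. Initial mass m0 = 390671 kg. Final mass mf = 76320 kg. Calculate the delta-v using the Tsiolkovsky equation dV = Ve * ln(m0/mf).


Ve = 424 * 9.81 = 4159.44 m/s
dV = 4159.44 * ln(390671/76320) = 6792 m/s

6792 m/s


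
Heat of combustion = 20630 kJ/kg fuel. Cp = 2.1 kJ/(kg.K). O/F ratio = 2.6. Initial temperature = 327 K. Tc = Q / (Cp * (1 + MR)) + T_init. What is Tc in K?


Tc = 20630 / (2.1 * (1 + 2.6)) + 327 = 3056 K

3056 K


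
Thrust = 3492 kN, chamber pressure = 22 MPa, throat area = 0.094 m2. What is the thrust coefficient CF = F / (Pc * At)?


CF = 3492000 / (22e6 * 0.094) = 1.69

1.69


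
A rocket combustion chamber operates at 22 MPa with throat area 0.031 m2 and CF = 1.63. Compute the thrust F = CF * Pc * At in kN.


F = 1.63 * 22e6 * 0.031 = 1.1117e+06 N = 1111.7 kN

1111.7 kN


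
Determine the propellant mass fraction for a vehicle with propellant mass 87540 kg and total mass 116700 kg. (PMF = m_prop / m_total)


PMF = 87540 / 116700 = 0.75

0.75


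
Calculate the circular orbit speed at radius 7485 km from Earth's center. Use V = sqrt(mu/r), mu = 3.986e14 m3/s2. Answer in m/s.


V = sqrt(3.986e14 / 7485000) = 7297 m/s

7297 m/s


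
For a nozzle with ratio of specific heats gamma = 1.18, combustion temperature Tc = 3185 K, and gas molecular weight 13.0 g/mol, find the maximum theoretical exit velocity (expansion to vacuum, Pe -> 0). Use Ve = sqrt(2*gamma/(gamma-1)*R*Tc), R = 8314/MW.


R = 8314 / 13.0 = 639.54 J/(kg.K)
Ve = sqrt(2 * 1.18 / (1.18 - 1) * 639.54 * 3185) = 5168 m/s

5168 m/s


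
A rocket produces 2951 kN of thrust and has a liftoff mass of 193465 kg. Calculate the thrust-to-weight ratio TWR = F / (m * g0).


TWR = 2951000 / (193465 * 9.81) = 1.55

1.55


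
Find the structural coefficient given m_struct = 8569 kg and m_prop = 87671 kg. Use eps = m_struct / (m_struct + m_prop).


eps = 8569 / (8569 + 87671) = 0.089

0.089


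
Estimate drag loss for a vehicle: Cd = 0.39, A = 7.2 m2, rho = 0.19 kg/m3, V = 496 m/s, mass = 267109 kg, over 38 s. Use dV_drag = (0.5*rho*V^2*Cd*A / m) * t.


D = 0.5 * 0.19 * 496^2 * 0.39 * 7.2 = 65627.23 N
a = 65627.23 / 267109 = 0.2457 m/s2
dV = 0.2457 * 38 = 9.3 m/s

9.3 m/s


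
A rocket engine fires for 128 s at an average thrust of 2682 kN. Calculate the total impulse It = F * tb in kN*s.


It = 2682 * 128 = 343296 kN*s

343296 kN*s


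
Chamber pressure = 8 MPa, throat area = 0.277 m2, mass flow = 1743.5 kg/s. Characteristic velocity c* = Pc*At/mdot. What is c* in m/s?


c* = 8e6 * 0.277 / 1743.5 = 1271 m/s

1271 m/s


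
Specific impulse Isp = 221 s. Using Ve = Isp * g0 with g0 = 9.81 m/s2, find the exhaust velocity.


Ve = Isp * g0 = 221 * 9.81 = 2168.0 m/s

2168.0 m/s


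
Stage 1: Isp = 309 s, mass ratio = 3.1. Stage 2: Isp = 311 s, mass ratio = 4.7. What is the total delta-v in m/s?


dV1 = 309 * 9.81 * ln(3.1) = 3429.6 m/s
dV2 = 311 * 9.81 * ln(4.7) = 4721.5 m/s
Total dV = 3429.6 + 4721.5 = 8151.1 m/s ~ 8151 m/s

8151 m/s


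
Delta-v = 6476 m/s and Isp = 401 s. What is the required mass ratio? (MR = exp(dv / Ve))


Ve = 401 * 9.81 = 3933.81 m/s
MR = exp(6476 / 3933.81) = 5.187

5.187


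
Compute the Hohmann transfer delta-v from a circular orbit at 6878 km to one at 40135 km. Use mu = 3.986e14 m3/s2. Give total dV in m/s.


V1 = sqrt(mu/r1) = 7612.68 m/s
dV1 = V1*(sqrt(2*r2/(r1+r2)) - 1) = 2334.62 m/s
V2 = sqrt(mu/r2) = 3151.43 m/s
dV2 = V2*(1 - sqrt(2*r1/(r1+r2))) = 1446.74 m/s
Total dV = 3781 m/s

3781 m/s


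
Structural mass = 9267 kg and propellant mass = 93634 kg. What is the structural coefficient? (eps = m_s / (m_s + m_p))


eps = 9267 / (9267 + 93634) = 0.0901

0.0901


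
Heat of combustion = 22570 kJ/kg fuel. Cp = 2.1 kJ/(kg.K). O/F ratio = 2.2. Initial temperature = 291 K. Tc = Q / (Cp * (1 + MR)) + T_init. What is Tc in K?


Tc = 22570 / (2.1 * (1 + 2.2)) + 291 = 3650 K

3650 K


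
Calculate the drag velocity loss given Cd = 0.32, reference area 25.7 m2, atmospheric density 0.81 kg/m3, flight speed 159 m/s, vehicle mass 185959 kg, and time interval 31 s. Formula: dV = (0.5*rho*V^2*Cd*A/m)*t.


D = 0.5 * 0.81 * 159^2 * 0.32 * 25.7 = 84203.93 N
a = 84203.93 / 185959 = 0.4528 m/s2
dV = 0.4528 * 31 = 14.0 m/s

14.0 m/s


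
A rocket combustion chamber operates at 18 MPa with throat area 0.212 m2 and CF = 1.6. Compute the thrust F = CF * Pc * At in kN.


F = 1.6 * 18e6 * 0.212 = 6.1056e+06 N = 6105.6 kN

6105.6 kN


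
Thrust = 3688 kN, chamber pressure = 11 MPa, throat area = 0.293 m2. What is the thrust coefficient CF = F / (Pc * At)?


CF = 3688000 / (11e6 * 0.293) = 1.14

1.14


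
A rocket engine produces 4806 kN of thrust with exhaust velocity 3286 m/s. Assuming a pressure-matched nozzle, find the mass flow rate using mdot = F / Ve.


mdot = F / Ve = 4806000 / 3286 = 1462.6 kg/s

1462.6 kg/s


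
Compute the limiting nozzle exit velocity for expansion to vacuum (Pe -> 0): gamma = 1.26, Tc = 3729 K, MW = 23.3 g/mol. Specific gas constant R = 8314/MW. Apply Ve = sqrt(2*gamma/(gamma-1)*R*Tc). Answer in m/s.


R = 8314 / 23.3 = 356.82 J/(kg.K)
Ve = sqrt(2 * 1.26 / (1.26 - 1) * 356.82 * 3729) = 3591 m/s

3591 m/s


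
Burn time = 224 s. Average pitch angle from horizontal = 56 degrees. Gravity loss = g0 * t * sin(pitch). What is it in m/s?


GL = 9.81 * 224 * sin(56 deg) = 1822 m/s

1822 m/s


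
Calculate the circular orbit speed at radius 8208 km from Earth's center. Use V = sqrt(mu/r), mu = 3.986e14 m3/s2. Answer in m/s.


V = sqrt(3.986e14 / 8208000) = 6969 m/s

6969 m/s


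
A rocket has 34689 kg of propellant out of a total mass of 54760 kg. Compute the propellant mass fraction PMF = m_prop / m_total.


PMF = 34689 / 54760 = 0.633

0.633


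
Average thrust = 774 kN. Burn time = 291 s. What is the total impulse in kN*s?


It = 774 * 291 = 225234 kN*s

225234 kN*s


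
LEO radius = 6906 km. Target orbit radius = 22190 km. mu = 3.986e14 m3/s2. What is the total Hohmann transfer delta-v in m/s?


V1 = sqrt(mu/r1) = 7597.23 m/s
dV1 = V1*(sqrt(2*r2/(r1+r2)) - 1) = 1785.57 m/s
V2 = sqrt(mu/r2) = 4238.28 m/s
dV2 = V2*(1 - sqrt(2*r1/(r1+r2))) = 1318.16 m/s
Total dV = 3104 m/s

3104 m/s


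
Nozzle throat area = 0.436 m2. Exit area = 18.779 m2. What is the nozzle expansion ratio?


AR = 18.779 / 0.436 = 43.1

43.1
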